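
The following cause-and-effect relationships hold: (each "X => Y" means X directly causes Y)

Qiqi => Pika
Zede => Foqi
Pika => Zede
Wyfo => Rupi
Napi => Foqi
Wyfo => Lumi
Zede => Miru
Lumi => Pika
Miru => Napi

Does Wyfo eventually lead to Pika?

Yes

There is a causal chain: Wyfo → Lumi → Pika.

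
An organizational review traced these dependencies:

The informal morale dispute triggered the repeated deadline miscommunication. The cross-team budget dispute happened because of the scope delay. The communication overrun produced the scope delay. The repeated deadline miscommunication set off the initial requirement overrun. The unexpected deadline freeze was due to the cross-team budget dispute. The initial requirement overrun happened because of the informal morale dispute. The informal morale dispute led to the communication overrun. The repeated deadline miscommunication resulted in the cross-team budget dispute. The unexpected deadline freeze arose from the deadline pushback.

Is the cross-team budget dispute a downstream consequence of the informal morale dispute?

Yes

There is a causal chain: the informal morale dispute → the repeated deadline miscommunication → the cross-team budget dispute.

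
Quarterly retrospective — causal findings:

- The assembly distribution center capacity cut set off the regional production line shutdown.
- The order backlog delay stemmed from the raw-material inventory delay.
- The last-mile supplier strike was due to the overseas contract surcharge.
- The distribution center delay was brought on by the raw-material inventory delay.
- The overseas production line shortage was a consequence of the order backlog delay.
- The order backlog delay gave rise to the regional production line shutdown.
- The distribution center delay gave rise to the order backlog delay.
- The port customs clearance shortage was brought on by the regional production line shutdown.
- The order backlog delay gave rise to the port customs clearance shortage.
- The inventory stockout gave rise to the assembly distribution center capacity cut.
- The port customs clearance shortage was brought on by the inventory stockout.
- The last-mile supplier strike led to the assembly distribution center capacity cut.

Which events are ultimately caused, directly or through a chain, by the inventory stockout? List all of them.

the assembly distribution center capacity cut, the port customs clearance shortage, the regional production line shutdown

Direct effects: the assembly distribution center capacity cut, the port customs clearance shortage.
2 steps out: the regional production line shutdown.
Not reachable from it: the raw-material inventory delay, the distribution center delay, the order backlog delay, the overseas contract surcharge, the last-mile supplier strike, the overseas production line shortage.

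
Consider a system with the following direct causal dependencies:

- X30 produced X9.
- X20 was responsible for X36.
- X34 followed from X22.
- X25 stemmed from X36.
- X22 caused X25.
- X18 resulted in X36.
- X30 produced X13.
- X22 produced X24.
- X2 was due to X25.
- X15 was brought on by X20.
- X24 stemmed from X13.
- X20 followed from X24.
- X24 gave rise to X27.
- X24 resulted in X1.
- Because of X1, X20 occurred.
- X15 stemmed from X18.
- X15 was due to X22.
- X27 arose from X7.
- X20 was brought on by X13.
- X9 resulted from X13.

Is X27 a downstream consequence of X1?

No

X1 leads to X20, X15, X36, X25, X2; X27 is not among them.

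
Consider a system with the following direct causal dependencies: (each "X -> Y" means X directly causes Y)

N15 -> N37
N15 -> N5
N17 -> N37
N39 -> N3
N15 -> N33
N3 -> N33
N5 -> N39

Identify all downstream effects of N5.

Direct effects: N39.
2 steps out: N3.
3 steps out: N33.
Not reachable from it: N15, N37, N17.

N3, N33, N39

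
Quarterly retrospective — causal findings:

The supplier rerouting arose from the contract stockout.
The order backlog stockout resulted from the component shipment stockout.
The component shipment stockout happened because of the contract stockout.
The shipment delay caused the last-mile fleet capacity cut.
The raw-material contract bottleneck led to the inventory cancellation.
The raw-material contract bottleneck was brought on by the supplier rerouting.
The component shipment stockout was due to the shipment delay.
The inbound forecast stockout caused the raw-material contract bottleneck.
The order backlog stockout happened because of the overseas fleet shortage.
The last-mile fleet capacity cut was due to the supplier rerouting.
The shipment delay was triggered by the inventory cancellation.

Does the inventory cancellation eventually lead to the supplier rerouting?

No

The inventory cancellation leads to the shipment delay, the component shipment stockout, the order backlog stockout, the last-mile fleet capacity cut; the supplier rerouting is not among them.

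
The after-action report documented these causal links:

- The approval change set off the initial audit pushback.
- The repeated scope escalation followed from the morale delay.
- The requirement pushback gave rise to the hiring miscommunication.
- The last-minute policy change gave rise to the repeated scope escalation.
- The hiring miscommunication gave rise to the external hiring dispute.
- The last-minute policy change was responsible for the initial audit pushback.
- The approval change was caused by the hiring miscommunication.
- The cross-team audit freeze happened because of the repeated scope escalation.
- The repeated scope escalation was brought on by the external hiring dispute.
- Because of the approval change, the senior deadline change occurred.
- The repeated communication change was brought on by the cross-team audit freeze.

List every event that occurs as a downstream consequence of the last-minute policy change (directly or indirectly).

Direct effects: the repeated scope escalation, the initial audit pushback.
2 steps out: the cross-team audit freeze.
3 steps out: the repeated communication change.
Not reachable from it: the requirement pushback, the hiring miscommunication, the external hiring dispute, the morale delay, the approval change, the senior deadline change.

the cross-team audit freeze, the initial audit pushback, the repeated communication change, the repeated scope escalation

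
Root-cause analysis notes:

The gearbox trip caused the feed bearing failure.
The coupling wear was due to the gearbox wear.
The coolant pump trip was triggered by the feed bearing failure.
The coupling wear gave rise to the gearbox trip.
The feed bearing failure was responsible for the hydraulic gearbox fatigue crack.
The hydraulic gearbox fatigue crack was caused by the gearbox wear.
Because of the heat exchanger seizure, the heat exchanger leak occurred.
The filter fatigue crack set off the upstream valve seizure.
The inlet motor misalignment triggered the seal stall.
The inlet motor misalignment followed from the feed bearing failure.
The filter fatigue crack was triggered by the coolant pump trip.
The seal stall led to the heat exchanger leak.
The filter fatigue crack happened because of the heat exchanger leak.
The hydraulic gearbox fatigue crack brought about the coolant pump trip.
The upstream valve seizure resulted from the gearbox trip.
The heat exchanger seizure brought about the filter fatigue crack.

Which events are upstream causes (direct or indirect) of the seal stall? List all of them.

Immediate cause of the seal stall: the inlet motor misalignment.
Further upstream: the gearbox wear, the coupling wear, the gearbox trip, the feed bearing failure.

the coupling wear, the feed bearing failure, the gearbox trip, the gearbox wear, the inlet motor misalignment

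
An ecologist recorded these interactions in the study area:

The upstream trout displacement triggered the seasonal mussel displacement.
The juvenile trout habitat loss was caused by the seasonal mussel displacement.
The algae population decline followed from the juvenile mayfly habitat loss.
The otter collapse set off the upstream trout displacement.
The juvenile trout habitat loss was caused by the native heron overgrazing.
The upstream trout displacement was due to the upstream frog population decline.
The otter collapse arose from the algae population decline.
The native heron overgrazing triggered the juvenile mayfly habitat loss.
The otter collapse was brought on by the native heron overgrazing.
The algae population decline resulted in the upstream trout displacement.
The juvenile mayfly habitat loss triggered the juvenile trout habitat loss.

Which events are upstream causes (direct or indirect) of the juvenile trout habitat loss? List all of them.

the algae population decline, the juvenile mayfly habitat loss, the native heron overgrazing, the otter collapse, the seasonal mussel displacement, the upstream frog population decline, the upstream trout displacement

Immediate causes of the juvenile trout habitat loss: the native heron overgrazing, the juvenile mayfly habitat loss, the seasonal mussel displacement.
Further upstream: the algae population decline, the otter collapse, the upstream trout displacement, the upstream frog population decline.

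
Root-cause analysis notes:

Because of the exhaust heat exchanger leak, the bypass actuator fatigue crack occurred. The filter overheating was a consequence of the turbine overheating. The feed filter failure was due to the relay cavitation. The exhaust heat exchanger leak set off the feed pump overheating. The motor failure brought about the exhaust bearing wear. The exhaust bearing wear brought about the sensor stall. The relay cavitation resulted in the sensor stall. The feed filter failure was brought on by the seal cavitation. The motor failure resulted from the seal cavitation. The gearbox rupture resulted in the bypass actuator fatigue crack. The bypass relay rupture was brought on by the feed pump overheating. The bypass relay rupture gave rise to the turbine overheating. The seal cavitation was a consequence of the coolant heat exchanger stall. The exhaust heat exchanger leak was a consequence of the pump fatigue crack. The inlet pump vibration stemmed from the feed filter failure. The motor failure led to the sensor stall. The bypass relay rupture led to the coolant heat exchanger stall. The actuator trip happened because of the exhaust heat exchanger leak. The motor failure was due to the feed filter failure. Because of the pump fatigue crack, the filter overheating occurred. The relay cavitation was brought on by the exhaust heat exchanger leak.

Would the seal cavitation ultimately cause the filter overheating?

The seal cavitation leads to the feed filter failure, the inlet pump vibration, the motor failure, the exhaust bearing wear, the sensor stall; the filter overheating is not among them.

No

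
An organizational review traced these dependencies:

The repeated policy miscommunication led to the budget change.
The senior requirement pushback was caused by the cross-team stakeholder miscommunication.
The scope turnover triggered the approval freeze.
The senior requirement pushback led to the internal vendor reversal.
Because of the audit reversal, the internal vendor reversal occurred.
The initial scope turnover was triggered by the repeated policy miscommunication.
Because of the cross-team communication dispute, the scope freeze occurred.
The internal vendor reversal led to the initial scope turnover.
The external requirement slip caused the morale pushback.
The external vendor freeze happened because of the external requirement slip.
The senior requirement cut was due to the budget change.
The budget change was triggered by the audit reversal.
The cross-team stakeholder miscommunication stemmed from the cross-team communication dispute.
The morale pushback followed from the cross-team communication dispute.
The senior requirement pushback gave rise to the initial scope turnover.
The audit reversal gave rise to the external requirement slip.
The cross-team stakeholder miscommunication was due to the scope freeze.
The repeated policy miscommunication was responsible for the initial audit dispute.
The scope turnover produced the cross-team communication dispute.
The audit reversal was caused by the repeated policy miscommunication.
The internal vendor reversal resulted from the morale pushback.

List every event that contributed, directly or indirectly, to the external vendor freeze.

the audit reversal, the external requirement slip, the repeated policy miscommunication

Immediate cause of the external vendor freeze: the external requirement slip.
Further upstream: the repeated policy miscommunication, the audit reversal.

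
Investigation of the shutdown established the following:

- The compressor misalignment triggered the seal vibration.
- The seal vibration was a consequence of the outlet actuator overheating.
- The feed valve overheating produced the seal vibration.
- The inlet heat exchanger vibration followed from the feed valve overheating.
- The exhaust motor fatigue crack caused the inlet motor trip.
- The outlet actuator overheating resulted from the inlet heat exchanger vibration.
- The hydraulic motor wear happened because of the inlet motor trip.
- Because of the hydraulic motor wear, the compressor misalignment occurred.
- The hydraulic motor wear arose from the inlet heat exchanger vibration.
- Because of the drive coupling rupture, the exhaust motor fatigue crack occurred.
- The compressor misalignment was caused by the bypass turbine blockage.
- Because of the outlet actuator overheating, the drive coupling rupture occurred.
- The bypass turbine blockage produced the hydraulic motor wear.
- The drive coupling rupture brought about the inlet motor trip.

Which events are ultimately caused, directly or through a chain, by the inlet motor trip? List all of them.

Direct effects: the hydraulic motor wear.
2 steps out: the compressor misalignment.
3 steps out: the seal vibration.
Not reachable from it: the feed valve overheating, the bypass turbine blockage, the inlet heat exchanger vibration, the outlet actuator overheating, the drive coupling rupture, the exhaust motor fatigue crack.

the compressor misalignment, the hydraulic motor wear, the seal vibration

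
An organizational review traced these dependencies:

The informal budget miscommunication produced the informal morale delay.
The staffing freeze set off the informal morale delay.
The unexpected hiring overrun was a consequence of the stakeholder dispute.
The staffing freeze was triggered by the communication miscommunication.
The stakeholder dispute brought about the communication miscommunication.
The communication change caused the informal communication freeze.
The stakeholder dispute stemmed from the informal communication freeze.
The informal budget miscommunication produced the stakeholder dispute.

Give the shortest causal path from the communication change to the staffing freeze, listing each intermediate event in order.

the communication change → the informal communication freeze
the informal communication freeze → the stakeholder dispute
the stakeholder dispute → the communication miscommunication
the communication miscommunication → the staffing freeze
Length: 4 steps.

the communication change → the informal communication freeze → the stakeholder dispute → the communication miscommunication → the staffing freeze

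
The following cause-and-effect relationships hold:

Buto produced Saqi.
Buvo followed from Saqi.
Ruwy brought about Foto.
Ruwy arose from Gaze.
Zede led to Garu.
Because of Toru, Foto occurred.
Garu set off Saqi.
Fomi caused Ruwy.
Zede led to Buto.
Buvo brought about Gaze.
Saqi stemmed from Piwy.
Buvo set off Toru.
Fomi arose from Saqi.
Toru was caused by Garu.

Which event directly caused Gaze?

Upstream contributors include Zede, Buto, Garu, Saqi, Piwy, but only Buvo feeds directly into Gaze.

Buvo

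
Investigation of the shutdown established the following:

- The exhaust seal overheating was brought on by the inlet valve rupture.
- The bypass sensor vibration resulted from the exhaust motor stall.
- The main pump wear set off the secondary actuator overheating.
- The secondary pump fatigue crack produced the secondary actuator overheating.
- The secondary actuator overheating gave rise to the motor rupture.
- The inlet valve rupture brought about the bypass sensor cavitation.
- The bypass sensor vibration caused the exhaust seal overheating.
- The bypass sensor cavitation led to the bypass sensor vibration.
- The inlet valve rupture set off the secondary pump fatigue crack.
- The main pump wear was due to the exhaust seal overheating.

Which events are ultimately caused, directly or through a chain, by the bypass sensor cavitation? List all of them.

Direct effects: the bypass sensor vibration.
2 steps out: the exhaust seal overheating.
3 steps out: the main pump wear.
4 steps out: the secondary actuator overheating.
5 steps out: the motor rupture.
Not reachable from it: the inlet valve rupture, the secondary pump fatigue crack, the exhaust motor stall.

the bypass sensor vibration, the exhaust seal overheating, the main pump wear, the motor rupture, the secondary actuator overheating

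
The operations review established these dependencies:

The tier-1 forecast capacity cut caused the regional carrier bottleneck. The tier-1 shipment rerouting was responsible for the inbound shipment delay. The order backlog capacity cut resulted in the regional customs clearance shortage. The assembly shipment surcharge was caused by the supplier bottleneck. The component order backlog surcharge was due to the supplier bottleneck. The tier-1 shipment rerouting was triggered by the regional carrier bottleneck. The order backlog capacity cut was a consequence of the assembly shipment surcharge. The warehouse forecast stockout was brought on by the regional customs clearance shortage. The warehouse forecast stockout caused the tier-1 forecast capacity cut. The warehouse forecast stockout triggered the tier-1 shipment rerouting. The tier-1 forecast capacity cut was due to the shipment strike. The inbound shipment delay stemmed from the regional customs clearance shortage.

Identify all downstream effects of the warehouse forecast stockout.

Direct effects: the tier-1 forecast capacity cut, the tier-1 shipment rerouting.
2 steps out: the regional carrier bottleneck, the inbound shipment delay.
Not reachable from it: the supplier bottleneck, the assembly shipment surcharge, the order backlog capacity cut, the regional customs clearance shortage, the component order backlog surcharge, the shipment strike.

the inbound shipment delay, the regional carrier bottleneck, the tier-1 forecast capacity cut, the tier-1 shipment rerouting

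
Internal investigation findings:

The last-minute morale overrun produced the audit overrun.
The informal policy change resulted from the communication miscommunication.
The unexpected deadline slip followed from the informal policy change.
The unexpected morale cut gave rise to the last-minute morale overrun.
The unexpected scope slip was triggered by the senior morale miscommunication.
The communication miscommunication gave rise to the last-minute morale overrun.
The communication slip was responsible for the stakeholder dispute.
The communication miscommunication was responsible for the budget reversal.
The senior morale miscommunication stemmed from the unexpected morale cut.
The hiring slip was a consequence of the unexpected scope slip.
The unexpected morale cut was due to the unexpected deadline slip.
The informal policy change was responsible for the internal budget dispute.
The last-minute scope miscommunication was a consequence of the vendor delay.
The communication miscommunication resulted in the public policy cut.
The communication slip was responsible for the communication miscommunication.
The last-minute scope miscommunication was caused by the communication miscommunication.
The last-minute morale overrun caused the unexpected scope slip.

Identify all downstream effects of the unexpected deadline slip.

the audit overrun, the hiring slip, the last-minute morale overrun, the senior morale miscommunication, the unexpected morale cut, the unexpected scope slip

Direct effects: the unexpected morale cut.
2 steps out: the senior morale miscommunication, the last-minute morale overrun.
3 steps out: the unexpected scope slip, the audit overrun.
4 steps out: the hiring slip.
Not reachable from it: the communication slip, the communication miscommunication, the budget reversal, the last-minute scope miscommunication, the informal policy change, the stakeholder dispute, the internal budget dispute, the public policy cut, the vendor delay.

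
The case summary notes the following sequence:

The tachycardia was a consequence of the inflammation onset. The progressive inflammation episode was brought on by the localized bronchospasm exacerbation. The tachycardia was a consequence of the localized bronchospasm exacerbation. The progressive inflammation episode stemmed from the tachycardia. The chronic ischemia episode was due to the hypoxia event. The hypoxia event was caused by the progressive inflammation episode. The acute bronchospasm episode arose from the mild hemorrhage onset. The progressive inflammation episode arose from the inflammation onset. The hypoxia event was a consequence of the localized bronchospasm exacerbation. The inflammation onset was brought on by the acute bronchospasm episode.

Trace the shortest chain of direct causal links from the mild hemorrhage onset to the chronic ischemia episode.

the mild hemorrhage onset → the acute bronchospasm episode
the acute bronchospasm episode → the inflammation onset
the inflammation onset → the progressive inflammation episode
the progressive inflammation episode → the hypoxia event
the hypoxia event → the chronic ischemia episode
Length: 5 steps.

the mild hemorrhage onset → the acute bronchospasm episode → the inflammation onset → the progressive inflammation episode → the hypoxia event → the chronic ischemia episode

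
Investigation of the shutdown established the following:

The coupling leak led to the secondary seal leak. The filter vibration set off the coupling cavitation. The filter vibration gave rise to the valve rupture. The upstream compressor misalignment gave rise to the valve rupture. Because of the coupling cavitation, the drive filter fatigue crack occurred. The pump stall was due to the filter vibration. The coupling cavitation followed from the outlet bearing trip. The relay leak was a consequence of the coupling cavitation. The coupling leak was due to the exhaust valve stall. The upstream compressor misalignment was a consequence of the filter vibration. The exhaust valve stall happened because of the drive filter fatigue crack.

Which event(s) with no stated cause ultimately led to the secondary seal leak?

the filter vibration, the outlet bearing trip

Tracing upstream from the secondary seal leak: the secondary seal leak ← the coupling leak ← the exhaust valve stall ← the drive filter fatigue crack ← the coupling cavitation ← the filter vibration.
A separate upstream branch: the secondary seal leak ← the coupling leak ← the exhaust valve stall ← the drive filter fatigue crack ← the coupling cavitation ← the outlet bearing trip.
Each of those chain origins has no stated cause.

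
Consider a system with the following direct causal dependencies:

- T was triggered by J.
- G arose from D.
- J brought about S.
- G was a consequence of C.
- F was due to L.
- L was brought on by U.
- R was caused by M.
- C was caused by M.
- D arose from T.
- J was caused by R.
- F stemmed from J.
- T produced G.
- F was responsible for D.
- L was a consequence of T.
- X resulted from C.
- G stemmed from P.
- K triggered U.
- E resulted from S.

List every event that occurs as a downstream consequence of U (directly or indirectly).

D, F, G, L

Direct effects: L.
2 steps out: F.
3 steps out: D.
4 steps out: G.
Not reachable from it: M, C, R, K, J, X, P, S, T, E.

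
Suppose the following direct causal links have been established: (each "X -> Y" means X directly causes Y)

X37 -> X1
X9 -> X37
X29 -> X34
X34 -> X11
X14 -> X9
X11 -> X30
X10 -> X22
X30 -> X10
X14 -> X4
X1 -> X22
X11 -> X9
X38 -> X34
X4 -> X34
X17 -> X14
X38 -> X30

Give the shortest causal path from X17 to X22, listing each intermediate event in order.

X17 → X14
X14 → X9
X9 → X37
X37 → X1
X1 → X22
Length: 5 steps.

X17 → X14 → X9 → X37 → X1 → X22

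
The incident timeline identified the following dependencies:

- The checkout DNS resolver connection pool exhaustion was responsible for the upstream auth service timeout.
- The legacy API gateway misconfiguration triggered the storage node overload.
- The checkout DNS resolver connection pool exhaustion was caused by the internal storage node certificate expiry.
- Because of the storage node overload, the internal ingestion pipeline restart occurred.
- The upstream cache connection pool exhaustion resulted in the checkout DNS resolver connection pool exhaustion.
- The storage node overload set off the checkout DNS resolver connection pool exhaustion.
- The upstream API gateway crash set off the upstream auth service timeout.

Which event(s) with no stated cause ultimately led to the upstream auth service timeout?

Tracing upstream from the upstream auth service timeout: the upstream auth service timeout ← the checkout DNS resolver connection pool exhaustion ← the internal storage node certificate expiry.
A separate upstream branch: the upstream auth service timeout ← the upstream API gateway crash.
A separate upstream branch: the upstream auth service timeout ← the checkout DNS resolver connection pool exhaustion ← the upstream cache connection pool exhaustion.
A separate upstream branch: the upstream auth service timeout ← the checkout DNS resolver connection pool exhaustion ← the storage node overload ← the legacy API gateway misconfiguration.
Each of those chain origins has no stated cause.

the internal storage node certificate expiry, the legacy API gateway misconfiguration, the upstream API gateway crash, the upstream cache connection pool exhaustion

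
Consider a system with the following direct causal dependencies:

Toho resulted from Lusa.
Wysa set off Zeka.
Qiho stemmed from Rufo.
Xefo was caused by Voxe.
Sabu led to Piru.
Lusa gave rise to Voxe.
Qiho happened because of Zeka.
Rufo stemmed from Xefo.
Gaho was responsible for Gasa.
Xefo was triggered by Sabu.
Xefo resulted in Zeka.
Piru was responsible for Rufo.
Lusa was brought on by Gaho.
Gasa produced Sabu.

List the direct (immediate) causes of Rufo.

Upstream contributors include Gaho, Lusa, Gasa, Sabu, Voxe, but only Piru, Xefo feed directly into Rufo.

Piru, Xefo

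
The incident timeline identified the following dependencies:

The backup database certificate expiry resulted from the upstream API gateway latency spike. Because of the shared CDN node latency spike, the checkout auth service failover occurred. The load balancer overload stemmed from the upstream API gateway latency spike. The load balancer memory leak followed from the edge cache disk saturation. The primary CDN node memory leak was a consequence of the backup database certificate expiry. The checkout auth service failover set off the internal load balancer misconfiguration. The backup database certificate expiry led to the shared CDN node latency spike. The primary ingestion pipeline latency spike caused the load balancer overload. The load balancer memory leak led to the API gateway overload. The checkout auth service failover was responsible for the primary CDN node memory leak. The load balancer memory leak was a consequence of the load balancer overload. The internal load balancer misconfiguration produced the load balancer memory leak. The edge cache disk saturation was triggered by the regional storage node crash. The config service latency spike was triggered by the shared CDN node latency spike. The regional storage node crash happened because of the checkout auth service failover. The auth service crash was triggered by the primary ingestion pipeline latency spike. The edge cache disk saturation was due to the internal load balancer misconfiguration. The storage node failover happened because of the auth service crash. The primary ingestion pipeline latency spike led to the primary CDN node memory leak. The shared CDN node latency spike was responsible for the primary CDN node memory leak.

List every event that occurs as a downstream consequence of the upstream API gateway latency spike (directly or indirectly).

the API gateway overload, the backup database certificate expiry, the checkout auth service failover, the config service latency spike, the edge cache disk saturation, the internal load balancer misconfiguration, the load balancer memory leak, the load balancer overload, the primary CDN node memory leak, the regional storage node crash, the shared CDN node latency spike

Direct effects: the backup database certificate expiry, the load balancer overload.
2 steps out: the shared CDN node latency spike, the primary CDN node memory leak, the load balancer memory leak.
3 steps out: the config service latency spike, the checkout auth service failover, the API gateway overload.
4 steps out: the regional storage node crash, the internal load balancer misconfiguration.
5 steps out: the edge cache disk saturation.
Not reachable from it: the primary ingestion pipeline latency spike, the auth service crash, the storage node failover.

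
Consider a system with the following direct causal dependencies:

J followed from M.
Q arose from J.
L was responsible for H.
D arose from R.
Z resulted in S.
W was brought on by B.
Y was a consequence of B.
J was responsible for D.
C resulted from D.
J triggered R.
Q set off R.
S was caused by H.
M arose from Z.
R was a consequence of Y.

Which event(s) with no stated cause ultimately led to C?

Tracing upstream from C: C ← D ← R ← Y ← B.
A separate upstream branch: C ← D ← J ← M ← Z.
Each of those chain origins has no stated cause.

B, Z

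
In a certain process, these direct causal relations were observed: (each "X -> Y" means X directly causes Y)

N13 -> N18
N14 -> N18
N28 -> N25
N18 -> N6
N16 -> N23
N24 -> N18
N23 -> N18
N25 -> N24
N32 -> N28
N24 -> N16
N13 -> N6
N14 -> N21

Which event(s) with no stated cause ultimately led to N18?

N13, N14, N32

Tracing upstream from N18: N18 ← N24 ← N25 ← N28 ← N32.
A separate upstream branch: N18 ← N14.
A separate upstream branch: N18 ← N13.
Each of those chain origins has no stated cause.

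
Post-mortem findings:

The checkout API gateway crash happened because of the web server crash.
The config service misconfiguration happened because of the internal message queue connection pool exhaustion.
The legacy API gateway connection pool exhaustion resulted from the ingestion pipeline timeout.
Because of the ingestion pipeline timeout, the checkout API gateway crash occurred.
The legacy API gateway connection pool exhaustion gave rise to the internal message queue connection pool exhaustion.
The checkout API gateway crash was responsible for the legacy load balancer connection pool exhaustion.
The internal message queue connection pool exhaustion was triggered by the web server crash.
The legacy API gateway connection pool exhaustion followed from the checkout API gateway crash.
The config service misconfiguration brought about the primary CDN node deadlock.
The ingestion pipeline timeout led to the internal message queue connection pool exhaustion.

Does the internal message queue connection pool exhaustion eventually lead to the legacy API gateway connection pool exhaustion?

No

The internal message queue connection pool exhaustion leads to the config service misconfiguration, the primary CDN node deadlock; the legacy API gateway connection pool exhaustion is not among them.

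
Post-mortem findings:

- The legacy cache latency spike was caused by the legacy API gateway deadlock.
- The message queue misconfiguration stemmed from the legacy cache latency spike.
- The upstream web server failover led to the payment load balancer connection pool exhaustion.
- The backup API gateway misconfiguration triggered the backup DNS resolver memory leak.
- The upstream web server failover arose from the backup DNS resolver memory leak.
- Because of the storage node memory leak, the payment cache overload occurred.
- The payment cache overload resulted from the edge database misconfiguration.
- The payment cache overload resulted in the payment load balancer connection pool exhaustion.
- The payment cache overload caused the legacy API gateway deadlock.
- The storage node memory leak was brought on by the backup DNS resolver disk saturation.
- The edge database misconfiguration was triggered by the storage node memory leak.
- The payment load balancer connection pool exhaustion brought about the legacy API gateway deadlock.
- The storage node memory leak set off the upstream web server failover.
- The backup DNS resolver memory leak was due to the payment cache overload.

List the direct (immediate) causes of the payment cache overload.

the edge database misconfiguration, the storage node memory leak

Upstream contributors include the backup DNS resolver disk saturation, but only the edge database misconfiguration, the storage node memory leak feed directly into the payment cache overload.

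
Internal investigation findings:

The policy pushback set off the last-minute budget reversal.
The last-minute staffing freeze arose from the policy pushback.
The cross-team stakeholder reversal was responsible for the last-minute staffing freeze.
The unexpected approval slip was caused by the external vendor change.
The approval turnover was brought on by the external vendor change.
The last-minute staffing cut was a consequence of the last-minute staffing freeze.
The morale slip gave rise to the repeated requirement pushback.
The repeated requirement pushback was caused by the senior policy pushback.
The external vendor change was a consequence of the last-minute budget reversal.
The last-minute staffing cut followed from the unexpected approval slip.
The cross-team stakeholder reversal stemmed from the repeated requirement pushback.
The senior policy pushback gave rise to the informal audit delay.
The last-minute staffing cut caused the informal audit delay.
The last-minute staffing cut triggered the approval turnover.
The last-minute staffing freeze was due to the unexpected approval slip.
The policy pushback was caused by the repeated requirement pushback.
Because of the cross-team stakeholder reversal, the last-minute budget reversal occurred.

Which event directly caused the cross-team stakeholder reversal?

Upstream contributors include the senior policy pushback, the morale slip, but only the repeated requirement pushback feeds directly into the cross-team stakeholder reversal.

the repeated requirement pushback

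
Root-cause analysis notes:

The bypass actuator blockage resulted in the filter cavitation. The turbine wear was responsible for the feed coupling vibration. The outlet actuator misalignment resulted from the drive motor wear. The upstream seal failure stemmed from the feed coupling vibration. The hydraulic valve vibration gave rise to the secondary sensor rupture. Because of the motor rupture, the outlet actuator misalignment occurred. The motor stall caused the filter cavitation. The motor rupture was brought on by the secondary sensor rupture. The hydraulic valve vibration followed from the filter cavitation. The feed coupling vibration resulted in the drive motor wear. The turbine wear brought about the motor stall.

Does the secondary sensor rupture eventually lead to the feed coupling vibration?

No

The secondary sensor rupture leads to the motor rupture, the outlet actuator misalignment; the feed coupling vibration is not among them.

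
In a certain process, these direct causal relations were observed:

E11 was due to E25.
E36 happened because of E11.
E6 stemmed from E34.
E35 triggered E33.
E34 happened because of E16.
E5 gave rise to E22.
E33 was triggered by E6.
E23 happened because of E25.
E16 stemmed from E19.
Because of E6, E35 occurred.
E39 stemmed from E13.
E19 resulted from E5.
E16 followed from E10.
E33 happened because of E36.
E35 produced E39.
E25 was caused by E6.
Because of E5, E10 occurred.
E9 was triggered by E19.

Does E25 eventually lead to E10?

No

E25 leads to E11, E23, E36, E33; E10 is not among them.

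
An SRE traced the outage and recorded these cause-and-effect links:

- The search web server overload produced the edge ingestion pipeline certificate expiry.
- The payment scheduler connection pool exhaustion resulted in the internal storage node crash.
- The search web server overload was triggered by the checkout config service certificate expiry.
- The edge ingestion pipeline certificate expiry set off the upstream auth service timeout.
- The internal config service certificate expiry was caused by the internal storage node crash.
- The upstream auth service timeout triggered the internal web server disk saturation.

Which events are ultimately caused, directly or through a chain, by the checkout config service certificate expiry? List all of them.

Direct effects: the search web server overload.
2 steps out: the edge ingestion pipeline certificate expiry.
3 steps out: the upstream auth service timeout.
4 steps out: the internal web server disk saturation.
Not reachable from it: the payment scheduler connection pool exhaustion, the internal storage node crash, the internal config service certificate expiry.

the edge ingestion pipeline certificate expiry, the internal web server disk saturation, the search web server overload, the upstream auth service timeout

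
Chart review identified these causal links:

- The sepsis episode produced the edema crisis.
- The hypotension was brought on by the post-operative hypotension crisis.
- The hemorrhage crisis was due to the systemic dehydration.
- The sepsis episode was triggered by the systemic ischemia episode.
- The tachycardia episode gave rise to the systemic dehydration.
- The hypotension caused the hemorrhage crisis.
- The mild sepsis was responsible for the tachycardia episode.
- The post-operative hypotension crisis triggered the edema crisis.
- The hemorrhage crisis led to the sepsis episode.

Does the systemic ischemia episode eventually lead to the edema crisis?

There is a causal chain: the systemic ischemia episode → the sepsis episode → the edema crisis.

Yes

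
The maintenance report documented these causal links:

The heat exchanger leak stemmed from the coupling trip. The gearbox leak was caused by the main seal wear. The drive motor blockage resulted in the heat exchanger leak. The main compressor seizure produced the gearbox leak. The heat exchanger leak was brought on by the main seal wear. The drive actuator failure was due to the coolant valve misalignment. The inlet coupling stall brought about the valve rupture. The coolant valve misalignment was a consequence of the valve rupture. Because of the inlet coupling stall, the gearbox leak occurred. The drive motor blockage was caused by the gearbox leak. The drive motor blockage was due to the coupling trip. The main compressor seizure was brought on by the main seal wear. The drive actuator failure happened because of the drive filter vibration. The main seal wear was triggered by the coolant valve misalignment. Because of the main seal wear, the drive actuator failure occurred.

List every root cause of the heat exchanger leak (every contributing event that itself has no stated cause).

Tracing upstream from the heat exchanger leak: the heat exchanger leak ← the drive motor blockage ← the gearbox leak ← the inlet coupling stall.
A separate upstream branch: the heat exchanger leak ← the coupling trip.
Each of those chain origins has no stated cause.

the coupling trip, the inlet coupling stall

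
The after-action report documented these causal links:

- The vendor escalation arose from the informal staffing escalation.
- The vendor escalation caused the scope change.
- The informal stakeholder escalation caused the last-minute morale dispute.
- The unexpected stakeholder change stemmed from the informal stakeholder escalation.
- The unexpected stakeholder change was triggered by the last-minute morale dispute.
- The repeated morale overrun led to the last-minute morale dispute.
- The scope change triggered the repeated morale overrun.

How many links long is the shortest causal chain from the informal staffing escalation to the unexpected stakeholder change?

5

Shortest chain: the informal staffing escalation → the vendor escalation → the scope change → the repeated morale overrun → the last-minute morale dispute → the unexpected stakeholder change.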